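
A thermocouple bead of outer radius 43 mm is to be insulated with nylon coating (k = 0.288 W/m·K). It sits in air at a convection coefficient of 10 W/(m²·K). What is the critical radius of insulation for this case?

For a sphere r_cr = 2k/h = 2×0.288/10
r_cr = 57.6 mm; since the bare radius (43 mm) is below r_cr, adding a thin layer of insulation will *increase* heat loss.

r_cr ≈ 57.6 mm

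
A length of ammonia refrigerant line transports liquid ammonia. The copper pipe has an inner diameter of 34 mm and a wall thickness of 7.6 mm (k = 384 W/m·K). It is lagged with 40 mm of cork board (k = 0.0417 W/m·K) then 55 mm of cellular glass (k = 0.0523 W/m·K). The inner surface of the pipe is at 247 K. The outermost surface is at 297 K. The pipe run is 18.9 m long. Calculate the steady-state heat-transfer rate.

Q ≈ 170 W

Treating each annulus and film as a series resistance:
R_copper pipe wall = ln(24.6/17)/(2π×384×18.9) = 8.104×10^-6 K/W
R_cork board = ln(64.6/24.6)/(2π×0.0417×18.9) = 0.195 K/W
R_cellular glass = ln(119.6/64.6)/(2π×0.0523×18.9) = 0.09917 K/W
R_total = 0.2941 K/W
Q = ΔT/R_total = 50/0.2941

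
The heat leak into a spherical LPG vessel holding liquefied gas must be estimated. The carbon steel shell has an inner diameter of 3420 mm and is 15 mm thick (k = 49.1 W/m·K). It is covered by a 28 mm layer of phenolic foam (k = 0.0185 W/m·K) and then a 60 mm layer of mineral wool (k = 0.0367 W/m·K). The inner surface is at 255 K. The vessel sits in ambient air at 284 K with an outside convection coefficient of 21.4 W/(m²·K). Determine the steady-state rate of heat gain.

Spherical conduction: R = (1/r_in − 1/r_out)/(4πk) per layer; series-sum.
R_carbon steel shell = (1/1.71 − 1/1.725)/(4π×49.1) = 8.242×10^-6 K/W
R_phenolic foam = (1/1.725 − 1/1.753)/(4π×0.0185) = 0.03983 K/W
R_mineral wool = (1/1.753 − 1/1.813)/(4π×0.0367) = 0.04094 K/W
R_outer film = 1/(h·4πr_o²) = 1/(21.4×4π×1.813²) = 0.001131 K/W
R_total = 0.0819 K/W
Q = ΔT/R_total = 29/0.0819

Q ≈ 354 W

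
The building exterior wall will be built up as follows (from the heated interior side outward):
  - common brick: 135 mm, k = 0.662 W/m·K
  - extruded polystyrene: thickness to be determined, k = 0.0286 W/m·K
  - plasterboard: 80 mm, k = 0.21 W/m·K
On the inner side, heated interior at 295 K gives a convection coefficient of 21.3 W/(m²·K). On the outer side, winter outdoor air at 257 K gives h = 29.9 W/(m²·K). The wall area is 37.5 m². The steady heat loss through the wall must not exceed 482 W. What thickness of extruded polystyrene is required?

L ≈ 65.5 mm

Treating each layer as a thermal resistance in series:
R_inner film = 1/(h_i·A) = 1/(21.3×37.5) = 0.001252 K/W
R_common brick = L/(kA) = 0.135/(0.662×37.5) = 0.005438 K/W
R_plasterboard = L/(kA) = 0.08/(0.21×37.5) = 0.01016 K/W
R_outer film = 1/(h_o·A) = 1/(29.9×37.5) = 8.919×10^-4 K/W
Sum of the known resistances R_other = 0.01774 K/W
Required total resistance R_tot = ΔT/Q_allow = 38/482 = 0.07884 K/W
R_extruded polystyrene = R_tot − R_other = 0.0611 K/W
L = R·k·A = 0.0611×0.0286×37.5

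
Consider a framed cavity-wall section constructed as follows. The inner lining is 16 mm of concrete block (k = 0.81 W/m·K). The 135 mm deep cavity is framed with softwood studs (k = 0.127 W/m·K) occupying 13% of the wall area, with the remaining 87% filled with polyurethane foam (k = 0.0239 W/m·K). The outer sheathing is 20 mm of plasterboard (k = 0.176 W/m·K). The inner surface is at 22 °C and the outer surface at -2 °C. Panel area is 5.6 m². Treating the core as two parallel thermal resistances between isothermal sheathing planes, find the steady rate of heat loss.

Q ≈ 35.8 W

Sheathing layers in series; stud and cavity paths in parallel between them.
R_inner = 0.016/(0.81×5.6) = 0.003527 K/W
R_stud  = 0.135/(0.127×0.13×5.6) = 1.46 K/W
R_cav   = 0.135/(0.0239×0.87×5.6) = 1.159 K/W
1/R_core = 1/R_stud + 1/R_cav → R_core = 0.6463 K/W
R_outer = 0.02/(0.176×5.6) = 0.02029 K/W
R_total = 0.6701 K/W
Q = ΔT/R_total = 24/0.6701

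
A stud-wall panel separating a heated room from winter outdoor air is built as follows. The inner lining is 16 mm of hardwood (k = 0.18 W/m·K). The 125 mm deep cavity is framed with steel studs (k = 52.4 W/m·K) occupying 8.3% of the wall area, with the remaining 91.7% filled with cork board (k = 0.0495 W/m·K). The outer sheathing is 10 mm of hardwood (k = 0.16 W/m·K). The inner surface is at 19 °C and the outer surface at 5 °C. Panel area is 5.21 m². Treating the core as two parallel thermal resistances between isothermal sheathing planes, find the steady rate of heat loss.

Q ≈ 406 W

Sheathing layers in series; stud and cavity paths in parallel between them.
R_inner = 0.016/(0.18×5.21) = 0.01706 K/W
R_stud  = 0.125/(52.4×0.083×5.21) = 0.005516 K/W
R_cav   = 0.125/(0.0495×0.917×5.21) = 0.5286 K/W
1/R_core = 1/R_stud + 1/R_cav → R_core = 0.00546 K/W
R_outer = 0.01/(0.16×5.21) = 0.012 K/W
R_total = 0.03452 K/W
Q = ΔT/R_total = 14/0.03452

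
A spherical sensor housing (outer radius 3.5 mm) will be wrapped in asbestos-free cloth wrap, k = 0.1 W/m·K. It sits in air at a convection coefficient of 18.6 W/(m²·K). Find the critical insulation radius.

r_cr ≈ 10.8 mm

For a sphere r_cr = 2k/h = 2×0.1/18.6
r_cr = 10.8 mm; since the bare radius (3.5 mm) is below r_cr, adding a thin layer of insulation will *increase* heat loss.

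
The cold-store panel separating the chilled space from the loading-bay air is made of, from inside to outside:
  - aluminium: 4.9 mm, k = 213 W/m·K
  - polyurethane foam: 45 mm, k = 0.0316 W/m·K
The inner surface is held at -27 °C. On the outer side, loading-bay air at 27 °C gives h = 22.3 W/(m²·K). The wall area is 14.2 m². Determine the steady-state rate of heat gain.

Thermal resistances in series:
R_aluminium = L/(kA) = 0.0049/(213×14.2) = 1.62×10^-6 K/W
R_polyurethane foam = L/(kA) = 0.045/(0.0316×14.2) = 0.1003 K/W
R_outer film = 1/(h_o·A) = 1/(22.3×14.2) = 0.003158 K/W
R_total = 0.1034 K/W
Q = ΔT / R_total = 54 / 0.1034

Q ≈ 522 W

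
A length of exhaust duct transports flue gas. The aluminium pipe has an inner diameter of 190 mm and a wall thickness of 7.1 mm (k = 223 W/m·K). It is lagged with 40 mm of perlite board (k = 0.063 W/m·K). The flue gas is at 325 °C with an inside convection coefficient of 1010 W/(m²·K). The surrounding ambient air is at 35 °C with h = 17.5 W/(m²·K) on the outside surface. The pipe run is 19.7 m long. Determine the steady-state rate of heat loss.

Cylindrical conduction, so R = ln(r₂/r₁)/(2πkL) per layer, in series:
R_inner film = 1/(h_i·2πr₁L) = 1/(1010×2π×0.095×19.7) = 8.42×10^-5 K/W
R_aluminium pipe wall = ln(102.1/95)/(2π×223×19.7) = 2.611×10^-6 K/W
R_perlite board = ln(142.1/102.1)/(2π×0.063×19.7) = 0.04239 K/W
R_outer film = 1/(h_o·2πr_oL) = 1/(17.5×2π×0.1421×19.7) = 0.003249 K/W
R_total = 0.04573 K/W
Q = ΔT/R_total = 290/0.04573

Q ≈ 6340 W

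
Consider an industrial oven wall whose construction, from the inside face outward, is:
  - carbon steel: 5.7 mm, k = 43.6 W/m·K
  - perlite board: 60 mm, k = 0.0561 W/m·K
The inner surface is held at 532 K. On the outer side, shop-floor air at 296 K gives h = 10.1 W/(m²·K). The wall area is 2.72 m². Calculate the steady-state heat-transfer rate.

Using the resistance-network approach (series):
R_carbon steel = L/(kA) = 0.0057/(43.6×2.72) = 4.806×10^-5 K/W
R_perlite board = L/(kA) = 0.06/(0.0561×2.72) = 0.3932 K/W
R_outer film = 1/(h_o·A) = 1/(10.1×2.72) = 0.0364 K/W
R_total = 0.4297 K/W
Q = ΔT / R_total = 236 / 0.4297

Q ≈ 549 W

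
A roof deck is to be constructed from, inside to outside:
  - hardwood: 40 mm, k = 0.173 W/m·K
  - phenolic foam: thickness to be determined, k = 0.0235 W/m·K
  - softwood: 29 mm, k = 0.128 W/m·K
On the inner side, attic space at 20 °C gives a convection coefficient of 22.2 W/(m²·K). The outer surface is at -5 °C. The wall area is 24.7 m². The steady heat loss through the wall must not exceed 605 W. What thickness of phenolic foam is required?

Thermal resistances in series:
R_inner film = 1/(h_i·A) = 1/(22.2×24.7) = 0.001824 K/W
R_hardwood = L/(kA) = 0.04/(0.173×24.7) = 0.009361 K/W
R_softwood = L/(kA) = 0.029/(0.128×24.7) = 0.009173 K/W
Sum of the known resistances R_other = 0.02036 K/W
Required total resistance R_tot = ΔT/Q_allow = 25/605 = 0.04132 K/W
R_phenolic foam = R_tot − R_other = 0.02097 K/W
L = R·k·A = 0.02097×0.0235×24.7

L ≈ 12.2 mm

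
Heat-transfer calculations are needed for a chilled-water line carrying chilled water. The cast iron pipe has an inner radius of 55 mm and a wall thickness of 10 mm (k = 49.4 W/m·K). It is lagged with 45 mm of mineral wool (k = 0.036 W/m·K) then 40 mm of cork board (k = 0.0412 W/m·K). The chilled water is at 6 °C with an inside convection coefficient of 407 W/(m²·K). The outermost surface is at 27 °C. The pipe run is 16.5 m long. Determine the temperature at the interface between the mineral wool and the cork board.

Cylindrical conduction, so R = ln(r₂/r₁)/(2πkL) per layer, in series:
R_inner film = 1/(h_i·2πr₁L) = 1/(407×2π×0.055×16.5) = 4.309×10^-4 K/W
R_cast iron pipe wall = ln(65/55)/(2π×49.4×16.5) = 3.262×10^-5 K/W
R_mineral wool = ln(110/65)/(2π×0.036×16.5) = 0.141 K/W
R_cork board = ln(150/110)/(2π×0.0412×16.5) = 0.07261 K/W
R_total = 0.214 K/W
Q = ΔT/R_total = 21/0.214
Q = 98.1 W
T_interface = T_inner + Q·ΣR(inner→interface) = 6 + 98.1×0.1414

T ≈ 19.9 °C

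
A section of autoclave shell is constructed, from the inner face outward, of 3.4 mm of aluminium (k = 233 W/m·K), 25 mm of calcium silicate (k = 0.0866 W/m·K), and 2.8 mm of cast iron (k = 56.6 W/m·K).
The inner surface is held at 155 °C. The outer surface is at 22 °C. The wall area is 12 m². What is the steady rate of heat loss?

Q ≈ 5530 W

Thermal resistances in series:
R_aluminium = L/(kA) = 0.0034/(233×12) = 1.216×10^-6 K/W
R_calcium silicate = L/(kA) = 0.025/(0.0866×12) = 0.02406 K/W
R_cast iron = L/(kA) = 0.0028/(56.6×12) = 4.122×10^-6 K/W
R_total = 0.02406 K/W
Q = ΔT / R_total = 133 / 0.02406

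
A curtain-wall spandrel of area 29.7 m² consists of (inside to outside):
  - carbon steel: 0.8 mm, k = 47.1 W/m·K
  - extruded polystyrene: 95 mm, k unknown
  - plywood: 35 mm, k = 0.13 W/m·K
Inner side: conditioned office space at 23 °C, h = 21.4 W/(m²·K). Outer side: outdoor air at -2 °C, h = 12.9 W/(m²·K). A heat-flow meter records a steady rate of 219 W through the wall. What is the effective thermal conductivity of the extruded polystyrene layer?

Thermal resistances in series:
R_inner film = 1/(h_i·A) = 1/(21.4×29.7) = 0.001573 K/W
R_carbon steel = L/(kA) = 0.0008/(47.1×29.7) = 5.719×10^-7 K/W
R_plywood = L/(kA) = 0.035/(0.13×29.7) = 0.009065 K/W
R_outer film = 1/(h_o·A) = 1/(12.9×29.7) = 0.00261 K/W
Sum of known resistances R_other = 0.01325 K/W
Total R = ΔT/Q = 25/219 = 0.1142 K/W
R_extruded polystyrene = R_total − R_other = 0.1009 K/W
k = L/(R·A) = 0.095/(0.1009×29.7)

k ≈ 0.0317 W/(m·K)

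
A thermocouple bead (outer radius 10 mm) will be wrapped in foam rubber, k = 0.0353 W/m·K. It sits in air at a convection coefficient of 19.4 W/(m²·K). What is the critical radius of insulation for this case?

For a sphere r_cr = 2k/h = 2×0.0353/19.4
r_cr = 3.64 mm; since the bare radius (10 mm) is above r_cr, any added insulation will reduce heat loss.

r_cr ≈ 3.64 mm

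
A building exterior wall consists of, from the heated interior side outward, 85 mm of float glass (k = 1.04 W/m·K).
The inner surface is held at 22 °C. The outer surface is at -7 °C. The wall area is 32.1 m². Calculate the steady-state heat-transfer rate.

Q ≈ 11400 W

Series thermal resistances:
R_float glass = L/(kA) = 0.085/(1.04×32.1) = 0.002546 K/W
R_total = 0.002546 K/W
Q = ΔT / R_total = 29 / 0.002546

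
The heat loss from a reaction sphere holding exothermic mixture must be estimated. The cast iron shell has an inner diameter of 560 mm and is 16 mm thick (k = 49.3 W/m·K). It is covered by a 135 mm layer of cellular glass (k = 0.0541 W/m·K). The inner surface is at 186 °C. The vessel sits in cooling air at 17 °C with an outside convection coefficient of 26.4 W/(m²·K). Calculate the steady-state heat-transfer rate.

Q ≈ 107 W

Each spherical layer contributes R = (1/r_i − 1/r_o)/(4πk):
R_cast iron shell = (1/0.28 − 1/0.296)/(4π×49.3) = 3.116×10^-4 K/W
R_cellular glass = (1/0.296 − 1/0.431)/(4π×0.0541) = 1.557 K/W
R_outer film = 1/(h·4πr_o²) = 1/(26.4×4π×0.431²) = 0.01623 K/W
R_total = 1.573 K/W
Q = ΔT/R_total = 169/1.573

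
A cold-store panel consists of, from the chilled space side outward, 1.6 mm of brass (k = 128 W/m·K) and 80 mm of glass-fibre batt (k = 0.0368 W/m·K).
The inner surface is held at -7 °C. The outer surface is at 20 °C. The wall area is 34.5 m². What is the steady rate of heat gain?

Q ≈ 428 W

Thermal resistances in series:
R_brass = L/(kA) = 0.0016/(128×34.5) = 3.623×10^-7 K/W
R_glass-fibre batt = L/(kA) = 0.08/(0.0368×34.5) = 0.06301 K/W
R_total = 0.06301 K/W
Q = ΔT / R_total = 27 / 0.06301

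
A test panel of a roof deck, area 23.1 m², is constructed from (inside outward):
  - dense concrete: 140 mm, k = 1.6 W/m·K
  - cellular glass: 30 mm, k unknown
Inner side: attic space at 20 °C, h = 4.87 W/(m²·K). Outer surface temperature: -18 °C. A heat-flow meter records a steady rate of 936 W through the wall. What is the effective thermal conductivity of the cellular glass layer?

k ≈ 0.0465 W/(m·K)

Using the resistance-network approach (series):
R_inner film = 1/(h_i·A) = 1/(4.87×23.1) = 0.008889 K/W
R_dense concrete = L/(kA) = 0.14/(1.6×23.1) = 0.003788 K/W
Sum of known resistances R_other = 0.01268 K/W
Total R = ΔT/Q = 38/936 = 0.0406 K/W
R_cellular glass = R_total − R_other = 0.02792 K/W
k = L/(R·A) = 0.03/(0.02792×23.1)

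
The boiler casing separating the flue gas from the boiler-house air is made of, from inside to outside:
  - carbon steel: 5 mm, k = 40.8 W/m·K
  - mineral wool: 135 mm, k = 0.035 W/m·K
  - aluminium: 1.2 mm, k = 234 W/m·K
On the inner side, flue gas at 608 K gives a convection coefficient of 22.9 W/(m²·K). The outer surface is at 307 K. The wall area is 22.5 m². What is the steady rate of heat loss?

Series thermal resistances:
R_inner film = 1/(h_i·A) = 1/(22.9×22.5) = 0.001941 K/W
R_carbon steel = L/(kA) = 0.005/(40.8×22.5) = 5.447×10^-6 K/W
R_mineral wool = L/(kA) = 0.135/(0.035×22.5) = 0.1714 K/W
R_aluminium = L/(kA) = 0.0012/(234×22.5) = 2.279×10^-7 K/W
R_total = 0.1734 K/W
Q = ΔT / R_total = 301 / 0.1734

Q ≈ 1740 W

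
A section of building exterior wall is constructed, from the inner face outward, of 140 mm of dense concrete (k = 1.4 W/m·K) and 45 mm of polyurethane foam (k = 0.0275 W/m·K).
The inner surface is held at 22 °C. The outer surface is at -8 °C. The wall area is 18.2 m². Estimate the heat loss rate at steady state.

Thermal resistances in series:
R_dense concrete = L/(kA) = 0.14/(1.4×18.2) = 0.005495 K/W
R_polyurethane foam = L/(kA) = 0.045/(0.0275×18.2) = 0.08991 K/W
R_total = 0.0954 K/W
Q = ΔT / R_total = 30 / 0.0954

Q ≈ 314 W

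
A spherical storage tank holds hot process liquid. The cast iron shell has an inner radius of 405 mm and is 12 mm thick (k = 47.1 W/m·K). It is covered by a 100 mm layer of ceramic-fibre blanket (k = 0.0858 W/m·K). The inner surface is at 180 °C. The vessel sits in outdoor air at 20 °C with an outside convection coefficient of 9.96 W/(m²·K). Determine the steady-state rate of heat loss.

Spherical conduction: R = (1/r_in − 1/r_out)/(4πk) per layer; series-sum.
R_cast iron shell = (1/0.405 − 1/0.417)/(4π×47.1) = 1.2×10^-4 K/W
R_ceramic-fibre blanket = (1/0.417 − 1/0.517)/(4π×0.0858) = 0.4302 K/W
R_outer film = 1/(h·4πr_o²) = 1/(9.96×4π×0.517²) = 0.02989 K/W
R_total = 0.4602 K/W
Q = ΔT/R_total = 160/0.4602

Q ≈ 348 W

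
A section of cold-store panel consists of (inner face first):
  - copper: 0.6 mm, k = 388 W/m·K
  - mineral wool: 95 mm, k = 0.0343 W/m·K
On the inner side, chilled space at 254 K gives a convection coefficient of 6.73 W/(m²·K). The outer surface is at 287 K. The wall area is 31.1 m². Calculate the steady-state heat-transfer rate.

Thermal resistances in series:
R_inner film = 1/(h_i·A) = 1/(6.73×31.1) = 0.004778 K/W
R_copper = L/(kA) = 0.0006/(388×31.1) = 4.972×10^-8 K/W
R_mineral wool = L/(kA) = 0.095/(0.0343×31.1) = 0.08906 K/W
R_total = 0.09384 K/W
Q = ΔT / R_total = 33 / 0.09384

Q ≈ 352 W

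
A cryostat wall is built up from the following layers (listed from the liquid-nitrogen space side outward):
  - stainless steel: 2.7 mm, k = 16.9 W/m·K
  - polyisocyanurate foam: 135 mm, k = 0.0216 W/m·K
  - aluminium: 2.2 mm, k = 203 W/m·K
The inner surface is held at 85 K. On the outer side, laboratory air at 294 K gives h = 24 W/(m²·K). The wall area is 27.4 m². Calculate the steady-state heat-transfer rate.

Q ≈ 910 W

Treating each layer as a thermal resistance in series:
R_stainless steel = L/(kA) = 0.0027/(16.9×27.4) = 5.831×10^-6 K/W
R_polyisocyanurate foam = L/(kA) = 0.135/(0.0216×27.4) = 0.2281 K/W
R_aluminium = L/(kA) = 0.0022/(203×27.4) = 3.955×10^-7 K/W
R_outer film = 1/(h_o·A) = 1/(24×27.4) = 0.001521 K/W
R_total = 0.2296 K/W
Q = ΔT / R_total = 209 / 0.2296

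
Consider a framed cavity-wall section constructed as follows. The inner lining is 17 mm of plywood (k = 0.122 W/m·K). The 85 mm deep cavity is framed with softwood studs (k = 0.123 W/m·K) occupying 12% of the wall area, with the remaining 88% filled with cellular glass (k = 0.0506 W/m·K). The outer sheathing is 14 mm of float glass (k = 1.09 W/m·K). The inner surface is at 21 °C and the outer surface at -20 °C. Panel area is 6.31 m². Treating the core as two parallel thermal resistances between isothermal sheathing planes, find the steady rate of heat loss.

Q ≈ 163 W

Sheathing layers in series; stud and cavity paths in parallel between them.
R_inner = 0.017/(0.122×6.31) = 0.02208 K/W
R_stud  = 0.085/(0.123×0.12×6.31) = 0.9126 K/W
R_cav   = 0.085/(0.0506×0.88×6.31) = 0.3025 K/W
1/R_core = 1/R_stud + 1/R_cav → R_core = 0.2272 K/W
R_outer = 0.014/(1.09×6.31) = 0.002036 K/W
R_total = 0.2513 K/W
Q = ΔT/R_total = 41/0.2513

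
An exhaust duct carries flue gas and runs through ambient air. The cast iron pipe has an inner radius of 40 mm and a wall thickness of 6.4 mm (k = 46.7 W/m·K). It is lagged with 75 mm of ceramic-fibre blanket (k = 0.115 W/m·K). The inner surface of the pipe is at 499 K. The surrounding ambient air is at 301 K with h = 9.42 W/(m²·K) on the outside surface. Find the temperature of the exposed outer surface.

Radial resistances (cylindrical: R_cond = ln(r_o/r_i)/(2πkL), R_conv = 1/(h·2πrL)):
R_cast iron pipe wall = ln(46.4/40)/(2π×46.7×1) = 5.058×10^-4 K/W
R_ceramic-fibre blanket = ln(121.4/46.4)/(2π×0.115×1) = 1.331 K/W
R_outer film = 1/(h_o·2πr_oL) = 1/(9.42×2π×0.1214×1) = 0.1392 K/W
R_total = 1.471 K/W
Q = ΔT/R_total = 198/1.471
Q = 135 W/m
T_interface = T_inner − Q·ΣR(inner→interface) = 499 − 135×1.332

T ≈ 320 K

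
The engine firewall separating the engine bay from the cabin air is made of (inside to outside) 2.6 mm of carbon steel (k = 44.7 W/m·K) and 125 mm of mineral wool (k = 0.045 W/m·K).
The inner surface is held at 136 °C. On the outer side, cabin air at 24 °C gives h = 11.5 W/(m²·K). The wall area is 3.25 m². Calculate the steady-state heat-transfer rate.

Series thermal resistances:
R_carbon steel = L/(kA) = 0.0026/(44.7×3.25) = 1.79×10^-5 K/W
R_mineral wool = L/(kA) = 0.125/(0.045×3.25) = 0.8547 K/W
R_outer film = 1/(h_o·A) = 1/(11.5×3.25) = 0.02676 K/W
R_total = 0.8815 K/W
Q = ΔT / R_total = 112 / 0.8815

Q ≈ 127 W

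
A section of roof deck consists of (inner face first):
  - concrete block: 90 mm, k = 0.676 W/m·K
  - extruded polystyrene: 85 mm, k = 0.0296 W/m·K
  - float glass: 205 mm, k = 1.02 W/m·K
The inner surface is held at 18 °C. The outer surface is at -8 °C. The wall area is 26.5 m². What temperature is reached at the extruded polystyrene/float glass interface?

Series thermal resistances:
R_concrete block = L/(kA) = 0.09/(0.676×26.5) = 0.005024 K/W
R_extruded polystyrene = L/(kA) = 0.085/(0.0296×26.5) = 0.1084 K/W
R_float glass = L/(kA) = 0.205/(1.02×26.5) = 0.007584 K/W
R_total = 0.121 K/W;  Q = ΔT/R_total = 26/0.121 = 214.9 W
T_interface = T_inner − Q·ΣR(inner→interface) = 18 − 215×0.1134

T ≈ -6.37 °C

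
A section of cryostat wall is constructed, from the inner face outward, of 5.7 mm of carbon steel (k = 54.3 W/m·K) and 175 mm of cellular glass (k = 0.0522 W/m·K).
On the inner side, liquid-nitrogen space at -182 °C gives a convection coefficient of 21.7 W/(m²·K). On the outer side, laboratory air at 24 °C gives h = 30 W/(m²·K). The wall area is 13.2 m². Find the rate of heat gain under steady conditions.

Model the wall as resistances in series:
R_inner film = 1/(h_i·A) = 1/(21.7×13.2) = 0.003491 K/W
R_carbon steel = L/(kA) = 0.0057/(54.3×13.2) = 7.952×10^-6 K/W
R_cellular glass = L/(kA) = 0.175/(0.0522×13.2) = 0.254 K/W
R_outer film = 1/(h_o·A) = 1/(30×13.2) = 0.002525 K/W
R_total = 0.26 K/W
Q = ΔT / R_total = 206 / 0.26

Q ≈ 792 W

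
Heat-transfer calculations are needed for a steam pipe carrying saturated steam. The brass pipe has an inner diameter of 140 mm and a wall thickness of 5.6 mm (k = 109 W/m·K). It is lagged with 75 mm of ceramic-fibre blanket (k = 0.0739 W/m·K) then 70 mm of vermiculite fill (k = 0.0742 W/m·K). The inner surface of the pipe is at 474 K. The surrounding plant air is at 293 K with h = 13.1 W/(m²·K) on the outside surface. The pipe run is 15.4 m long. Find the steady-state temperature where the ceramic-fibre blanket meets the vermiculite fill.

T ≈ 360 K

Treating each annulus and film as a series resistance:
R_brass pipe wall = ln(75.6/70)/(2π×109×15.4) = 7.297×10^-6 K/W
R_ceramic-fibre blanket = ln(150.6/75.6)/(2π×0.0739×15.4) = 0.09638 K/W
R_vermiculite fill = ln(220.6/150.6)/(2π×0.0742×15.4) = 0.05317 K/W
R_outer film = 1/(h_o·2πr_oL) = 1/(13.1×2π×0.2206×15.4) = 0.003576 K/W
R_total = 0.1531 K/W
Q = ΔT/R_total = 181/0.1531
Q = 1180 W
T_interface = T_inner − Q·ΣR(inner→interface) = 474 − 1180×0.09639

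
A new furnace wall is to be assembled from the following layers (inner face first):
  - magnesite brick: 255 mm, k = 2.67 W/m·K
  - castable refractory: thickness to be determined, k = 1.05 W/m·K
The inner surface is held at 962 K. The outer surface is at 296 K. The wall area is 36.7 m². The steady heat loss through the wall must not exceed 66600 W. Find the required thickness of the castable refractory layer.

Model the wall as resistances in series:
R_magnesite brick = L/(kA) = 0.255/(2.67×36.7) = 0.002602 K/W
Sum of the known resistances R_other = 0.002602 K/W
Required total resistance R_tot = ΔT/Q_allow = 666/66600 = 0.01 K/W
R_castable refractory = R_tot − R_other = 0.007398 K/W
L = R·k·A = 0.007398×1.05×36.7

L ≈ 285 mm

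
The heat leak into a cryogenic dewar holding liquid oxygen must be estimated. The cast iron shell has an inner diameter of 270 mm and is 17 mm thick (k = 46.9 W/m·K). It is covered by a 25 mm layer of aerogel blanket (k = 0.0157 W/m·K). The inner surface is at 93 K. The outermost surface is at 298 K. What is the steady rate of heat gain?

Q ≈ 43.5 W

Each spherical layer contributes R = (1/r_i − 1/r_o)/(4πk):
R_cast iron shell = (1/0.135 − 1/0.152)/(4π×46.9) = 0.001406 K/W
R_aerogel blanket = (1/0.152 − 1/0.177)/(4π×0.0157) = 4.71 K/W
R_total = 4.711 K/W
Q = ΔT/R_total = 205/4.711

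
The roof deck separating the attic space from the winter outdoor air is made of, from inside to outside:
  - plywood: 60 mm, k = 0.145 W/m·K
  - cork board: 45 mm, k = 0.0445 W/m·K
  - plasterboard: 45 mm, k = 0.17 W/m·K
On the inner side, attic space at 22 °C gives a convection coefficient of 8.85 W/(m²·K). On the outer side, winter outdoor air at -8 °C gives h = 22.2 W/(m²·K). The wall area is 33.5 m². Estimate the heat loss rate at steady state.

Q ≈ 544 W

Treating each layer as a thermal resistance in series:
R_inner film = 1/(h_i·A) = 1/(8.85×33.5) = 0.003373 K/W
R_plywood = L/(kA) = 0.06/(0.145×33.5) = 0.01235 K/W
R_cork board = L/(kA) = 0.045/(0.0445×33.5) = 0.03019 K/W
R_plasterboard = L/(kA) = 0.045/(0.17×33.5) = 0.007902 K/W
R_outer film = 1/(h_o·A) = 1/(22.2×33.5) = 0.001345 K/W
R_total = 0.05516 K/W
Q = ΔT / R_total = 30 / 0.05516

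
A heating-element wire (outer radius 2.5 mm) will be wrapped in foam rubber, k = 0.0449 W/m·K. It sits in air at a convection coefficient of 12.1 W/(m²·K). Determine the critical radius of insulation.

r_cr ≈ 3.71 mm

For a cylinder r_cr = k/h = 0.0449/12.1
r_cr = 3.71 mm; since the bare radius (2.5 mm) is below r_cr, adding a thin layer of insulation will *increase* heat loss.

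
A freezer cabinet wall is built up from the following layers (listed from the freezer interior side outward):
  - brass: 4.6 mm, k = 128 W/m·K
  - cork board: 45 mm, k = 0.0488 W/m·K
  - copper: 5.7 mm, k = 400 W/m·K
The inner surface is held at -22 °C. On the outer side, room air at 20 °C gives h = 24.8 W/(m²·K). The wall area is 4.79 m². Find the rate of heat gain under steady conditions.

Q ≈ 209 W

Series thermal resistances:
R_brass = L/(kA) = 0.0046/(128×4.79) = 7.503×10^-6 K/W
R_cork board = L/(kA) = 0.045/(0.0488×4.79) = 0.1925 K/W
R_copper = L/(kA) = 0.0057/(400×4.79) = 2.975×10^-6 K/W
R_outer film = 1/(h_o·A) = 1/(24.8×4.79) = 0.008418 K/W
R_total = 0.2009 K/W
Q = ΔT / R_total = 42 / 0.2009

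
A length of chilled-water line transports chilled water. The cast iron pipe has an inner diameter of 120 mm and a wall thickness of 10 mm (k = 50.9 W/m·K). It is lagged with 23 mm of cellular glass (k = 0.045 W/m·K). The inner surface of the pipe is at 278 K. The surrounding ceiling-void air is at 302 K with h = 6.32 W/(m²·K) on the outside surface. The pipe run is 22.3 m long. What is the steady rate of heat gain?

Per-layer cylindrical resistances, series-summed:
R_cast iron pipe wall = ln(70/60)/(2π×50.9×22.3) = 2.161×10^-5 K/W
R_cellular glass = ln(93/70)/(2π×0.045×22.3) = 0.04506 K/W
R_outer film = 1/(h_o·2πr_oL) = 1/(6.32×2π×0.093×22.3) = 0.01214 K/W
R_total = 0.05722 K/W
Q = ΔT/R_total = 24/0.05722

Q ≈ 419 W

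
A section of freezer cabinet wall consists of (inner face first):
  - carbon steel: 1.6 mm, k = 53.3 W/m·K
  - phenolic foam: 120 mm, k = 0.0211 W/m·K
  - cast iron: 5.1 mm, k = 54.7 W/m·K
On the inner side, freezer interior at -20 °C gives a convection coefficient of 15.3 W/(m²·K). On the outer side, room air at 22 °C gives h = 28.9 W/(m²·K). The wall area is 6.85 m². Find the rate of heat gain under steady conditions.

Model the wall as resistances in series:
R_inner film = 1/(h_i·A) = 1/(15.3×6.85) = 0.009542 K/W
R_carbon steel = L/(kA) = 0.0016/(53.3×6.85) = 4.382×10^-6 K/W
R_phenolic foam = L/(kA) = 0.12/(0.0211×6.85) = 0.8302 K/W
R_cast iron = L/(kA) = 0.0051/(54.7×6.85) = 1.361×10^-5 K/W
R_outer film = 1/(h_o·A) = 1/(28.9×6.85) = 0.005051 K/W
R_total = 0.8449 K/W
Q = ΔT / R_total = 42 / 0.8449

Q ≈ 49.7 W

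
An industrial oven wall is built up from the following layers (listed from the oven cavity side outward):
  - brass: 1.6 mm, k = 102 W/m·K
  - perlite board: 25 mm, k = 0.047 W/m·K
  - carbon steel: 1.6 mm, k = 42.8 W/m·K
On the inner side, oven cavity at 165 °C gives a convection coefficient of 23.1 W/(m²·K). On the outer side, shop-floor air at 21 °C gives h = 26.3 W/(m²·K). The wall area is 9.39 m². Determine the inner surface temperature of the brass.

T ≈ 155 °C

Using the resistance-network approach (series):
R_inner film = 1/(h_i·A) = 1/(23.1×9.39) = 0.00461 K/W
R_brass = L/(kA) = 0.0016/(102×9.39) = 1.671×10^-6 K/W
R_perlite board = L/(kA) = 0.025/(0.047×9.39) = 0.05665 K/W
R_carbon steel = L/(kA) = 0.0016/(42.8×9.39) = 3.981×10^-6 K/W
R_outer film = 1/(h_o·A) = 1/(26.3×9.39) = 0.004049 K/W
R_total = 0.06531 K/W;  Q = ΔT/R_total = 144/0.06531 = 2205 W
T_interface = T_inner − Q·ΣR(inner→interface) = 165 − 2200×0.00461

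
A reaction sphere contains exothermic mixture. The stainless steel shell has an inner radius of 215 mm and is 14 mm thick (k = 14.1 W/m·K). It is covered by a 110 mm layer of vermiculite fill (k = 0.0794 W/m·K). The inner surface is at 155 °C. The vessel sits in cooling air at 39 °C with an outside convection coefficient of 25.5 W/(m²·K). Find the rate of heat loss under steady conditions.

Q ≈ 80.1 W

For a spherical shell R = (1/r₁ − 1/r₂)/(4πk); film R = 1/(h·4πr²). In series:
R_stainless steel shell = (1/0.215 − 1/0.229)/(4π×14.1) = 0.001605 K/W
R_vermiculite fill = (1/0.229 − 1/0.339)/(4π×0.0794) = 1.42 K/W
R_outer film = 1/(h·4πr_o²) = 1/(25.5×4π×0.339²) = 0.02716 K/W
R_total = 1.449 K/W
Q = ΔT/R_total = 116/1.449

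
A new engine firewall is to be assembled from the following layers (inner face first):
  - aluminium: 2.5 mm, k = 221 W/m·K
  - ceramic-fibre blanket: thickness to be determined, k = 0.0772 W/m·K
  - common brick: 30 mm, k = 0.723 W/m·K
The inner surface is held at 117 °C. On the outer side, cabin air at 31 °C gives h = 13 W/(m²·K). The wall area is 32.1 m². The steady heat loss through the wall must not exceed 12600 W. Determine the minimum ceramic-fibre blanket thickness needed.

Thermal resistances in series:
R_aluminium = L/(kA) = 0.0025/(221×32.1) = 3.524×10^-7 K/W
R_common brick = L/(kA) = 0.03/(0.723×32.1) = 0.001293 K/W
R_outer film = 1/(h_o·A) = 1/(13×32.1) = 0.002396 K/W
Sum of the known resistances R_other = 0.003689 K/W
Required total resistance R_tot = ΔT/Q_allow = 86/12600 = 0.006825 K/W
R_ceramic-fibre blanket = R_tot − R_other = 0.003136 K/W
L = R·k·A = 0.003136×0.0772×32.1

L ≈ 7.77 mm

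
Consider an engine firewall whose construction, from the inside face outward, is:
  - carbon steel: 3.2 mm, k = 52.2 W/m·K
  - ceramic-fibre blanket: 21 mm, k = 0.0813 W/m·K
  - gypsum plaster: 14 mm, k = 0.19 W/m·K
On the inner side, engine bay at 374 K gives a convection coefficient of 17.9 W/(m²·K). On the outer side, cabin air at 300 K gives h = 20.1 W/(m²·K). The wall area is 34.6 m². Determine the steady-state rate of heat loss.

Q ≈ 5850 W

Thermal resistances in series:
R_inner film = 1/(h_i·A) = 1/(17.9×34.6) = 0.001615 K/W
R_carbon steel = L/(kA) = 0.0032/(52.2×34.6) = 1.772×10^-6 K/W
R_ceramic-fibre blanket = L/(kA) = 0.021/(0.0813×34.6) = 0.007465 K/W
R_gypsum plaster = L/(kA) = 0.014/(0.19×34.6) = 0.00213 K/W
R_outer film = 1/(h_o·A) = 1/(20.1×34.6) = 0.001438 K/W
R_total = 0.01265 K/W
Q = ΔT / R_total = 74 / 0.01265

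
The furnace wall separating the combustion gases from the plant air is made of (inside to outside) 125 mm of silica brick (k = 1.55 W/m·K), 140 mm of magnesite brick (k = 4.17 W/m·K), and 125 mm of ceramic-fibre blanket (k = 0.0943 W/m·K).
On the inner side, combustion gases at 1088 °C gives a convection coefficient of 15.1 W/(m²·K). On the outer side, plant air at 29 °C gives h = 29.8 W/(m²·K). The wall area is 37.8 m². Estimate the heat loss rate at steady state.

Q ≈ 26000 W

Using the resistance-network approach (series):
R_inner film = 1/(h_i·A) = 1/(15.1×37.8) = 0.001752 K/W
R_silica brick = L/(kA) = 0.125/(1.55×37.8) = 0.002133 K/W
R_magnesite brick = L/(kA) = 0.14/(4.17×37.8) = 8.882×10^-4 K/W
R_ceramic-fibre blanket = L/(kA) = 0.125/(0.0943×37.8) = 0.03507 K/W
R_outer film = 1/(h_o·A) = 1/(29.8×37.8) = 8.878×10^-4 K/W
R_total = 0.04073 K/W
Q = ΔT / R_total = 1059 / 0.04073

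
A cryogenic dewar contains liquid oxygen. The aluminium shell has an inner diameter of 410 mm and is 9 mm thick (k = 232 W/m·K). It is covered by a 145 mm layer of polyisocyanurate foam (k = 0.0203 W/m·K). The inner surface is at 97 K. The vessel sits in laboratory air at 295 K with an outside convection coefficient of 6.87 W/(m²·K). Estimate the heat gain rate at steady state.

Q ≈ 26.4 W

Radial (spherical) resistances in series:
R_aluminium shell = (1/0.205 − 1/0.214)/(4π×232) = 7.037×10^-5 K/W
R_polyisocyanurate foam = (1/0.214 − 1/0.359)/(4π×0.0203) = 7.399 K/W
R_outer film = 1/(h·4πr_o²) = 1/(6.87×4π×0.359²) = 0.08988 K/W
R_total = 7.489 K/W
Q = ΔT/R_total = 198/7.489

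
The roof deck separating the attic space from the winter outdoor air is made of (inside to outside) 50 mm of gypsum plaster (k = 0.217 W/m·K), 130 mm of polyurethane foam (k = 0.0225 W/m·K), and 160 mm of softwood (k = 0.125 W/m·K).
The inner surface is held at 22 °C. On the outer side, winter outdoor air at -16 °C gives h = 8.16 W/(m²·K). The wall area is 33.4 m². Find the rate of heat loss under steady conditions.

Q ≈ 171 W

Model the wall as resistances in series:
R_gypsum plaster = L/(kA) = 0.05/(0.217×33.4) = 0.006899 K/W
R_polyurethane foam = L/(kA) = 0.13/(0.0225×33.4) = 0.173 K/W
R_softwood = L/(kA) = 0.16/(0.125×33.4) = 0.03832 K/W
R_outer film = 1/(h_o·A) = 1/(8.16×33.4) = 0.003669 K/W
R_total = 0.2219 K/W
Q = ΔT / R_total = 38 / 0.2219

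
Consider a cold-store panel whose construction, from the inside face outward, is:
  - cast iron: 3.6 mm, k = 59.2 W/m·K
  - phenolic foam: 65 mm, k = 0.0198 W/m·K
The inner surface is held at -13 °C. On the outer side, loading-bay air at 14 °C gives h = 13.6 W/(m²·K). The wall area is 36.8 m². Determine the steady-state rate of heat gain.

Q ≈ 296 W

Treating each layer as a thermal resistance in series:
R_cast iron = L/(kA) = 0.0036/(59.2×36.8) = 1.652×10^-6 K/W
R_phenolic foam = L/(kA) = 0.065/(0.0198×36.8) = 0.08921 K/W
R_outer film = 1/(h_o·A) = 1/(13.6×36.8) = 0.001998 K/W
R_total = 0.09121 K/W
Q = ΔT / R_total = 27 / 0.09121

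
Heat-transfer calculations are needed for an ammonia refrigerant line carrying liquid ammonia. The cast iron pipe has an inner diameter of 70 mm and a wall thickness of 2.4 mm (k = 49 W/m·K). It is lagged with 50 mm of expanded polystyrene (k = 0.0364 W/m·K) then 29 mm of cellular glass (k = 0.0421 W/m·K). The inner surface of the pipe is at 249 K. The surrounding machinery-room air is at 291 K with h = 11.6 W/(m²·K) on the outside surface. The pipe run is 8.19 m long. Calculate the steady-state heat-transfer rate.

Cylindrical conduction, so R = ln(r₂/r₁)/(2πkL) per layer, in series:
R_cast iron pipe wall = ln(37.4/35)/(2π×49×8.19) = 2.63×10^-5 K/W
R_expanded polystyrene = ln(87.4/37.4)/(2π×0.0364×8.19) = 0.4532 K/W
R_cellular glass = ln(116.4/87.4)/(2π×0.0421×8.19) = 0.1323 K/W
R_outer film = 1/(h_o·2πr_oL) = 1/(11.6×2π×0.1164×8.19) = 0.01439 K/W
R_total = 0.5998 K/W
Q = ΔT/R_total = 42/0.5998

Q ≈ 70 W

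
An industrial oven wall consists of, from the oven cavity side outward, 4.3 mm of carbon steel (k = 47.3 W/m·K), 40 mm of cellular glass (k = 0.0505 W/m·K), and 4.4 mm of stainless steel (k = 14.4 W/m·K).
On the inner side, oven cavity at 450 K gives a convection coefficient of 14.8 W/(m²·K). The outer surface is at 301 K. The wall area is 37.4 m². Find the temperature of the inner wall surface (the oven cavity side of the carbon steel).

T ≈ 438 K

Series thermal resistances:
R_inner film = 1/(h_i·A) = 1/(14.8×37.4) = 0.001807 K/W
R_carbon steel = L/(kA) = 0.0043/(47.3×37.4) = 2.431×10^-6 K/W
R_cellular glass = L/(kA) = 0.04/(0.0505×37.4) = 0.02118 K/W
R_stainless steel = L/(kA) = 0.0044/(14.4×37.4) = 8.17×10^-6 K/W
R_total = 0.023 K/W;  Q = ΔT/R_total = 149/0.023 = 6479 W
T_interface = T_inner − Q·ΣR(inner→interface) = 450 − 6480×0.001807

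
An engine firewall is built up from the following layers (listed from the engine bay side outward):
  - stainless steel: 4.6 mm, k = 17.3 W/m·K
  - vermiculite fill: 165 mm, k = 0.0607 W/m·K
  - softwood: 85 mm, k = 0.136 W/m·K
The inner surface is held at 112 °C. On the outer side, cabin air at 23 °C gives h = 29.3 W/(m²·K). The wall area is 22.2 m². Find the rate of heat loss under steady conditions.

Q ≈ 585 W

Treating each layer as a thermal resistance in series:
R_stainless steel = L/(kA) = 0.0046/(17.3×22.2) = 1.198×10^-5 K/W
R_vermiculite fill = L/(kA) = 0.165/(0.0607×22.2) = 0.1224 K/W
R_softwood = L/(kA) = 0.085/(0.136×22.2) = 0.02815 K/W
R_outer film = 1/(h_o·A) = 1/(29.3×22.2) = 0.001537 K/W
R_total = 0.1521 K/W
Q = ΔT / R_total = 89 / 0.1521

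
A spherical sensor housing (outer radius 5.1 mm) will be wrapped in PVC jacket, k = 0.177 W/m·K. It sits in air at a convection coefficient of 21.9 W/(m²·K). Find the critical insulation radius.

For a sphere r_cr = 2k/h = 2×0.177/21.9
r_cr = 16.2 mm; since the bare radius (5.1 mm) is below r_cr, adding a thin layer of insulation will *increase* heat loss.

r_cr ≈ 16.2 mm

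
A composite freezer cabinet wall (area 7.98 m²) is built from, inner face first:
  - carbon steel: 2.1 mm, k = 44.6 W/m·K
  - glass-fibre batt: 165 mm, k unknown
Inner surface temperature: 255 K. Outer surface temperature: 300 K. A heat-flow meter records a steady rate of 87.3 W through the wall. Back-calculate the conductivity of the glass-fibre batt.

Thermal resistances in series:
R_carbon steel = L/(kA) = 0.0021/(44.6×7.98) = 5.9×10^-6 K/W
Sum of known resistances R_other = 5.9×10^-6 K/W
Total R = ΔT/Q = 45/87.3 = 0.5155 K/W
R_glass-fibre batt = R_total − R_other = 0.5155 K/W
k = L/(R·A) = 0.165/(0.5155×7.98)

k ≈ 0.0401 W/(m·K)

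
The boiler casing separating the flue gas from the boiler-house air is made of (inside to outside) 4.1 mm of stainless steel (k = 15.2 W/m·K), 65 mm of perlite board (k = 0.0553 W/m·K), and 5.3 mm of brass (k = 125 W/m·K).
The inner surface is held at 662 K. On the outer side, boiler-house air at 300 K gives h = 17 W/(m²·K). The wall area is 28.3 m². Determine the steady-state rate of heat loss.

Using the resistance-network approach (series):
R_stainless steel = L/(kA) = 0.0041/(15.2×28.3) = 9.531×10^-6 K/W
R_perlite board = L/(kA) = 0.065/(0.0553×28.3) = 0.04153 K/W
R_brass = L/(kA) = 0.0053/(125×28.3) = 1.498×10^-6 K/W
R_outer film = 1/(h_o·A) = 1/(17×28.3) = 0.002079 K/W
R_total = 0.04362 K/W
Q = ΔT / R_total = 362 / 0.04362

Q ≈ 8300 W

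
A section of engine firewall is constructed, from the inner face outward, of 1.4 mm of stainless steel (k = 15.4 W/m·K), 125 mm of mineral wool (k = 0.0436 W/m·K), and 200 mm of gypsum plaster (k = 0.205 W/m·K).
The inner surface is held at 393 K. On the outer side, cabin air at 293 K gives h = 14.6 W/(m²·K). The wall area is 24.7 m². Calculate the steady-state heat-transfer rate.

Q ≈ 632 W

Series thermal resistances:
R_stainless steel = L/(kA) = 0.0014/(15.4×24.7) = 3.681×10^-6 K/W
R_mineral wool = L/(kA) = 0.125/(0.0436×24.7) = 0.1161 K/W
R_gypsum plaster = L/(kA) = 0.2/(0.205×24.7) = 0.0395 K/W
R_outer film = 1/(h_o·A) = 1/(14.6×24.7) = 0.002773 K/W
R_total = 0.1583 K/W
Q = ΔT / R_total = 100 / 0.1583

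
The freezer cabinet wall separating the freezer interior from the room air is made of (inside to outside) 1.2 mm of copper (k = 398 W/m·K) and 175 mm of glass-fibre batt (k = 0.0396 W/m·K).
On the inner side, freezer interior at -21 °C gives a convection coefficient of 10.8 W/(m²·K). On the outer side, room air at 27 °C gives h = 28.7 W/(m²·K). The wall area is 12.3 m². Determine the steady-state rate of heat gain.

Thermal resistances in series:
R_inner film = 1/(h_i·A) = 1/(10.8×12.3) = 0.007528 K/W
R_copper = L/(kA) = 0.0012/(398×12.3) = 2.451×10^-7 K/W
R_glass-fibre batt = L/(kA) = 0.175/(0.0396×12.3) = 0.3593 K/W
R_outer film = 1/(h_o·A) = 1/(28.7×12.3) = 0.002833 K/W
R_total = 0.3696 K/W
Q = ΔT / R_total = 48 / 0.3696

Q ≈ 130 W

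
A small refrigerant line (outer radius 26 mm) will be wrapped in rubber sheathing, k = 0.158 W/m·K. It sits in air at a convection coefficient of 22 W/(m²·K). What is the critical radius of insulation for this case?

r_cr ≈ 7.18 mm

For a cylinder r_cr = k/h = 0.158/22
r_cr = 7.18 mm; since the bare radius (26 mm) is above r_cr, any added insulation will reduce heat loss.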